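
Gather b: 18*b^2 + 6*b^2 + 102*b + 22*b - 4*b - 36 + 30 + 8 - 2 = 24*b^2 + 120*b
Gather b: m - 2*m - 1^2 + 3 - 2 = -m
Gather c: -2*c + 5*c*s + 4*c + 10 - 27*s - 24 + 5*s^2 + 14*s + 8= c*(5*s + 2) + 5*s^2 - 13*s - 6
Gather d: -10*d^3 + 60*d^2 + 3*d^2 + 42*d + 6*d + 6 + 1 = -10*d^3 + 63*d^2 + 48*d + 7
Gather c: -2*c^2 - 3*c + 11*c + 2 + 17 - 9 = -2*c^2 + 8*c + 10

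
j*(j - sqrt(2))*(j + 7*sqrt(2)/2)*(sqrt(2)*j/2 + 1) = sqrt(2)*j^4/2 + 7*j^3/2 - sqrt(2)*j^2 - 7*j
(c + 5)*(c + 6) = c^2 + 11*c + 30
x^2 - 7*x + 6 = (x - 6)*(x - 1)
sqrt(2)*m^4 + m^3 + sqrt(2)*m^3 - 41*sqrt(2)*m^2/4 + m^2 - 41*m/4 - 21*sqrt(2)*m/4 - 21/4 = (m - 3)*(m + 1/2)*(m + 7/2)*(sqrt(2)*m + 1)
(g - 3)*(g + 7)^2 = g^3 + 11*g^2 + 7*g - 147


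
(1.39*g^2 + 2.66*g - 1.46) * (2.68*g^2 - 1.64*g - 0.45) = 3.7252*g^4 + 4.8492*g^3 - 8.9007*g^2 + 1.1974*g + 0.657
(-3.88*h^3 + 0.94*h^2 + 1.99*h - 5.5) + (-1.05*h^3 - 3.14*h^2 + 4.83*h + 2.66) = -4.93*h^3 - 2.2*h^2 + 6.82*h - 2.84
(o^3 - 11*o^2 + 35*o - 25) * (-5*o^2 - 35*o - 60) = -5*o^5 + 20*o^4 + 150*o^3 - 440*o^2 - 1225*o + 1500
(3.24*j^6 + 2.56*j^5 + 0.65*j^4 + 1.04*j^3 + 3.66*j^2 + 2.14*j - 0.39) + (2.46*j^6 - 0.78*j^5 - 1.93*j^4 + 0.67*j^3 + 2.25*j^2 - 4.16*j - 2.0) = 5.7*j^6 + 1.78*j^5 - 1.28*j^4 + 1.71*j^3 + 5.91*j^2 - 2.02*j - 2.39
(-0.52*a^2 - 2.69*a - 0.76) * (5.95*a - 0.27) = -3.094*a^3 - 15.8651*a^2 - 3.7957*a + 0.2052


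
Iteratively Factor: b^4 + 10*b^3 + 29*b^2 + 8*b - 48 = (b - 1)*(b^3 + 11*b^2 + 40*b + 48) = (b - 1)*(b + 4)*(b^2 + 7*b + 12) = (b - 1)*(b + 4)^2*(b + 3)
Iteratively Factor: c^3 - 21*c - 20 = (c + 1)*(c^2 - c - 20) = (c + 1)*(c + 4)*(c - 5)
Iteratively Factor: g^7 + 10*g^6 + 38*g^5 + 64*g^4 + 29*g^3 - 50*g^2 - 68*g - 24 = (g + 1)*(g^6 + 9*g^5 + 29*g^4 + 35*g^3 - 6*g^2 - 44*g - 24) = (g + 1)^2*(g^5 + 8*g^4 + 21*g^3 + 14*g^2 - 20*g - 24) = (g + 1)^2*(g + 2)*(g^4 + 6*g^3 + 9*g^2 - 4*g - 12) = (g + 1)^2*(g + 2)*(g + 3)*(g^3 + 3*g^2 - 4) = (g + 1)^2*(g + 2)^2*(g + 3)*(g^2 + g - 2) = (g + 1)^2*(g + 2)^3*(g + 3)*(g - 1)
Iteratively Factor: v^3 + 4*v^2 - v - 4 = (v + 1)*(v^2 + 3*v - 4) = (v - 1)*(v + 1)*(v + 4)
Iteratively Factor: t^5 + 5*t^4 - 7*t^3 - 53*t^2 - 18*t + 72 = (t - 3)*(t^4 + 8*t^3 + 17*t^2 - 2*t - 24) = (t - 3)*(t + 3)*(t^3 + 5*t^2 + 2*t - 8) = (t - 3)*(t + 2)*(t + 3)*(t^2 + 3*t - 4) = (t - 3)*(t - 1)*(t + 2)*(t + 3)*(t + 4)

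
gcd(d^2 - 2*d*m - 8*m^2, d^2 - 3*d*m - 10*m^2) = d + 2*m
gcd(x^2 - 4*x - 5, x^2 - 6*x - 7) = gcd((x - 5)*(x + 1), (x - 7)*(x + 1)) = x + 1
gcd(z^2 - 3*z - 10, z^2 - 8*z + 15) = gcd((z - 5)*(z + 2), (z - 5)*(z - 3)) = z - 5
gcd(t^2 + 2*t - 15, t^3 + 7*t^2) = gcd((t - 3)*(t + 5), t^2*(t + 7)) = 1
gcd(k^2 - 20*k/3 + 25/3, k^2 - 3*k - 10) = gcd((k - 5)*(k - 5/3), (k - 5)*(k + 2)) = k - 5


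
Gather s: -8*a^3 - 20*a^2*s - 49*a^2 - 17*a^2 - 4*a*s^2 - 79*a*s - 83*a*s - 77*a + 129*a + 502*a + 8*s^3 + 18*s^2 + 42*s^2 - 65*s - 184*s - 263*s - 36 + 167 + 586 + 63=-8*a^3 - 66*a^2 + 554*a + 8*s^3 + s^2*(60 - 4*a) + s*(-20*a^2 - 162*a - 512) + 780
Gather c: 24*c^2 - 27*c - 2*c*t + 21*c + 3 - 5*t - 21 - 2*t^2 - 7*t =24*c^2 + c*(-2*t - 6) - 2*t^2 - 12*t - 18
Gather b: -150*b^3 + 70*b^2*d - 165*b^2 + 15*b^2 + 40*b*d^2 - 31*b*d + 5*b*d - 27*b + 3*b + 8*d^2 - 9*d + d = -150*b^3 + b^2*(70*d - 150) + b*(40*d^2 - 26*d - 24) + 8*d^2 - 8*d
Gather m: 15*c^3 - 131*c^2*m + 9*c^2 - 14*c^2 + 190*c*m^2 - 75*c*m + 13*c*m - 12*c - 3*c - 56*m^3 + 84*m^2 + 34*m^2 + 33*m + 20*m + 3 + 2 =15*c^3 - 5*c^2 - 15*c - 56*m^3 + m^2*(190*c + 118) + m*(-131*c^2 - 62*c + 53) + 5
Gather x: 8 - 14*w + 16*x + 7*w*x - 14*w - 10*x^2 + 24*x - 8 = -28*w - 10*x^2 + x*(7*w + 40)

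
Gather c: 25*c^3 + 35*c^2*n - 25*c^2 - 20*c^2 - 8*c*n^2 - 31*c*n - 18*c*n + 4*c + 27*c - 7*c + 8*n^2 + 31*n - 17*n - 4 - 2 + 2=25*c^3 + c^2*(35*n - 45) + c*(-8*n^2 - 49*n + 24) + 8*n^2 + 14*n - 4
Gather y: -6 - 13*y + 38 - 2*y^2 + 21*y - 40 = -2*y^2 + 8*y - 8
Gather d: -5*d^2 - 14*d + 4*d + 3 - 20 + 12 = -5*d^2 - 10*d - 5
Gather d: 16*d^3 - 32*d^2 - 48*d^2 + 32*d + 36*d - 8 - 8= 16*d^3 - 80*d^2 + 68*d - 16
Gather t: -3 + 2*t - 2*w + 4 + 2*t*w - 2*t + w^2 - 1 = 2*t*w + w^2 - 2*w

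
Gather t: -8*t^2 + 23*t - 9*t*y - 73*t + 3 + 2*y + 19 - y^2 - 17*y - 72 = -8*t^2 + t*(-9*y - 50) - y^2 - 15*y - 50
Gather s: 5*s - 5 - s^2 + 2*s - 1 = -s^2 + 7*s - 6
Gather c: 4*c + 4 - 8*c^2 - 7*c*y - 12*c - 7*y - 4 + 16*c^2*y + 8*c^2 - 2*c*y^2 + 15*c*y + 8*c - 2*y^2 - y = 16*c^2*y + c*(-2*y^2 + 8*y) - 2*y^2 - 8*y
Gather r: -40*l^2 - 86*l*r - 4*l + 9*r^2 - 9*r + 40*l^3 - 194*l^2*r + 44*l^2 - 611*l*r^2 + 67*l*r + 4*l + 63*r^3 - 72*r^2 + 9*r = 40*l^3 + 4*l^2 + 63*r^3 + r^2*(-611*l - 63) + r*(-194*l^2 - 19*l)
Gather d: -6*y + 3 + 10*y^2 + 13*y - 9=10*y^2 + 7*y - 6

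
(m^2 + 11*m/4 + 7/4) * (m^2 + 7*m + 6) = m^4 + 39*m^3/4 + 27*m^2 + 115*m/4 + 21/2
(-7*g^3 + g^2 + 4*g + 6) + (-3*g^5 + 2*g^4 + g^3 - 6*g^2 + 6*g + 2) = -3*g^5 + 2*g^4 - 6*g^3 - 5*g^2 + 10*g + 8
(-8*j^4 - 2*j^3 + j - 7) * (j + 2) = -8*j^5 - 18*j^4 - 4*j^3 + j^2 - 5*j - 14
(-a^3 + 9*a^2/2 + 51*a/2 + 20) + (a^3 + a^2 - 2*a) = 11*a^2/2 + 47*a/2 + 20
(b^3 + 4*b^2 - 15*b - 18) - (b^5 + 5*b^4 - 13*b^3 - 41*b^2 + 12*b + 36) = -b^5 - 5*b^4 + 14*b^3 + 45*b^2 - 27*b - 54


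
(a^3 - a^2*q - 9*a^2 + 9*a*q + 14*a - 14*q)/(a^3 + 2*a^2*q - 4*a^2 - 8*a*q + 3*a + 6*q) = (a^3 - a^2*q - 9*a^2 + 9*a*q + 14*a - 14*q)/(a^3 + 2*a^2*q - 4*a^2 - 8*a*q + 3*a + 6*q)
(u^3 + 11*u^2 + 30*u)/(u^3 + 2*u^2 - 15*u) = (u + 6)/(u - 3)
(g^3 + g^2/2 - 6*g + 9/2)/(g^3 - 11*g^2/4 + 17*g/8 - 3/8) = 4*(g + 3)/(4*g - 1)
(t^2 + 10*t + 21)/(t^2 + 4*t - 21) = (t + 3)/(t - 3)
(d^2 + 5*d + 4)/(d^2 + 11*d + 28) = (d + 1)/(d + 7)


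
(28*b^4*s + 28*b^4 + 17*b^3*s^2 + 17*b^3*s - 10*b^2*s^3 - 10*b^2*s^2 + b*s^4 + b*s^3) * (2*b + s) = 56*b^5*s + 56*b^5 + 62*b^4*s^2 + 62*b^4*s - 3*b^3*s^3 - 3*b^3*s^2 - 8*b^2*s^4 - 8*b^2*s^3 + b*s^5 + b*s^4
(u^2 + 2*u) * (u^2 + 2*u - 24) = u^4 + 4*u^3 - 20*u^2 - 48*u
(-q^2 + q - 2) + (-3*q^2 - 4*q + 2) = -4*q^2 - 3*q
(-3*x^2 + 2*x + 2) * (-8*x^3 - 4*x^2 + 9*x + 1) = 24*x^5 - 4*x^4 - 51*x^3 + 7*x^2 + 20*x + 2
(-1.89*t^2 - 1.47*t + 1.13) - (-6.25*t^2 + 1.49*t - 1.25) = 4.36*t^2 - 2.96*t + 2.38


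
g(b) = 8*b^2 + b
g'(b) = 16*b + 1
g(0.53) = 2.78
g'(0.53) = 9.48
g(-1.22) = 10.69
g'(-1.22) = -18.52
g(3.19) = 84.60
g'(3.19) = 52.04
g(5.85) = 279.63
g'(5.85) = 94.60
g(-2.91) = 64.83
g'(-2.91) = -45.56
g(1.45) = 18.27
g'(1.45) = 24.20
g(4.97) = 202.58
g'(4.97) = 80.52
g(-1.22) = 10.69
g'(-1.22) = -18.52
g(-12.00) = 1140.00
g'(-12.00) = -191.00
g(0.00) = 0.00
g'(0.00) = 1.00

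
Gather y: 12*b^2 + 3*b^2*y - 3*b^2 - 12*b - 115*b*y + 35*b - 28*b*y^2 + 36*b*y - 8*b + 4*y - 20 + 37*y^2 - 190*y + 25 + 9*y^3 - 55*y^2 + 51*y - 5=9*b^2 + 15*b + 9*y^3 + y^2*(-28*b - 18) + y*(3*b^2 - 79*b - 135)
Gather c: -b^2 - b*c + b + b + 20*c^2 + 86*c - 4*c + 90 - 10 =-b^2 + 2*b + 20*c^2 + c*(82 - b) + 80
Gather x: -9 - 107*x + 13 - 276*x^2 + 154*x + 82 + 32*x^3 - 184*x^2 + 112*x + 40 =32*x^3 - 460*x^2 + 159*x + 126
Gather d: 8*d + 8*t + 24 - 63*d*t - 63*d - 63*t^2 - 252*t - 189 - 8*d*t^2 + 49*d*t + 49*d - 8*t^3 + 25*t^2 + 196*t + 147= d*(-8*t^2 - 14*t - 6) - 8*t^3 - 38*t^2 - 48*t - 18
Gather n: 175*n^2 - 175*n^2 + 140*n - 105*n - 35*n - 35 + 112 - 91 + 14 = 0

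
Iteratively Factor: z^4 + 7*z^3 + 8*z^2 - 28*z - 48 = (z + 4)*(z^3 + 3*z^2 - 4*z - 12) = (z + 2)*(z + 4)*(z^2 + z - 6) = (z + 2)*(z + 3)*(z + 4)*(z - 2)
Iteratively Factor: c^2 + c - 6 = (c - 2)*(c + 3)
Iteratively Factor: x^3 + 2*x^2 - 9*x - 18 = (x + 2)*(x^2 - 9) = (x + 2)*(x + 3)*(x - 3)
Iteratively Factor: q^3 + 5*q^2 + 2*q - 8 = (q + 4)*(q^2 + q - 2) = (q + 2)*(q + 4)*(q - 1)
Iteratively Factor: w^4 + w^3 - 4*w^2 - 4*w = (w)*(w^3 + w^2 - 4*w - 4) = w*(w + 2)*(w^2 - w - 2) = w*(w + 1)*(w + 2)*(w - 2)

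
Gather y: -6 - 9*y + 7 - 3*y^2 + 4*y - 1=-3*y^2 - 5*y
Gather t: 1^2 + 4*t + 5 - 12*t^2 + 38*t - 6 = -12*t^2 + 42*t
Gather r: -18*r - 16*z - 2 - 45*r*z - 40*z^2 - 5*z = r*(-45*z - 18) - 40*z^2 - 21*z - 2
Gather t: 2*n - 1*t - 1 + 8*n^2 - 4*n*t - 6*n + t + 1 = 8*n^2 - 4*n*t - 4*n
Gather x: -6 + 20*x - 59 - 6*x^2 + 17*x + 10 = -6*x^2 + 37*x - 55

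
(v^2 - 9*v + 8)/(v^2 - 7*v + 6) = (v - 8)/(v - 6)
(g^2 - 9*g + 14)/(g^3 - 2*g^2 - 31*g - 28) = (g - 2)/(g^2 + 5*g + 4)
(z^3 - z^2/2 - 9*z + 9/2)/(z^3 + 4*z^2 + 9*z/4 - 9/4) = 2*(z - 3)/(2*z + 3)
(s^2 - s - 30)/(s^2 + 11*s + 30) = (s - 6)/(s + 6)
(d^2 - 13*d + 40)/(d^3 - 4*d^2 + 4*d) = (d^2 - 13*d + 40)/(d*(d^2 - 4*d + 4))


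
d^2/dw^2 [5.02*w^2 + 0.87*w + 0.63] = 10.0400000000000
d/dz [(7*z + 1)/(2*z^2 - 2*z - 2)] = (7*z^2 - 7*z - (2*z - 1)*(7*z + 1) - 7)/(2*(-z^2 + z + 1)^2)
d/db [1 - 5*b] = -5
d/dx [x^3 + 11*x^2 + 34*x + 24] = 3*x^2 + 22*x + 34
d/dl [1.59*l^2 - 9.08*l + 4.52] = 3.18*l - 9.08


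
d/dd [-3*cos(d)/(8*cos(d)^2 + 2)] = 3*(1 - 4*cos(d)^2)*sin(d)/(2*(4*cos(d)^2 + 1)^2)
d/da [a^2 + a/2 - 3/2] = 2*a + 1/2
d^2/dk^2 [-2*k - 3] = 0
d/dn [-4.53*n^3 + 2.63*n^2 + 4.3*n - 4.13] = -13.59*n^2 + 5.26*n + 4.3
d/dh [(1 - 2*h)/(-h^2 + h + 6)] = (-2*h^2 + 2*h - 13)/(h^4 - 2*h^3 - 11*h^2 + 12*h + 36)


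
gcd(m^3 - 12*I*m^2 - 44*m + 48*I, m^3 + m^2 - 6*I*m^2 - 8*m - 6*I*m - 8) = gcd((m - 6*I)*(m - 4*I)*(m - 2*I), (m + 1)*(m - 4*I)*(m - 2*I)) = m^2 - 6*I*m - 8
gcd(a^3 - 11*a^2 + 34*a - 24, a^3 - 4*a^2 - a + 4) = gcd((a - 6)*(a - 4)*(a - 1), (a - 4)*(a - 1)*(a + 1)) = a^2 - 5*a + 4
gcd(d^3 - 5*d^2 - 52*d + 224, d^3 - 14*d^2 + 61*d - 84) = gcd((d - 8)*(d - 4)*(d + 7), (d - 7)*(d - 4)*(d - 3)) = d - 4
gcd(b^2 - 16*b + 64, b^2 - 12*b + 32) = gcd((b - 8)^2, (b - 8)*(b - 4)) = b - 8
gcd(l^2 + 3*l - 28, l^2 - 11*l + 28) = l - 4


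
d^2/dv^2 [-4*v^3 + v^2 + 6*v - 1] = 2 - 24*v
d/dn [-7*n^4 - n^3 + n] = -28*n^3 - 3*n^2 + 1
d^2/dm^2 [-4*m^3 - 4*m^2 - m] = -24*m - 8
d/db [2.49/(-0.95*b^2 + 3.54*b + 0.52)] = (4.731*b - 8.8146)/(-0.95*b^2 + 3.54*b + 0.52)^2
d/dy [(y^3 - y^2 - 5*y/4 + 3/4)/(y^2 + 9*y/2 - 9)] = (y^2 + 12*y + 7/2)/(y^2 + 12*y + 36)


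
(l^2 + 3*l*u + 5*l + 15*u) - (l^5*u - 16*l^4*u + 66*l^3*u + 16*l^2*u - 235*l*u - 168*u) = -l^5*u + 16*l^4*u - 66*l^3*u - 16*l^2*u + l^2 + 238*l*u + 5*l + 183*u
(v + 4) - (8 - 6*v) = 7*v - 4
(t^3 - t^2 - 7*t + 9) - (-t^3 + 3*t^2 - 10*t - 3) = 2*t^3 - 4*t^2 + 3*t + 12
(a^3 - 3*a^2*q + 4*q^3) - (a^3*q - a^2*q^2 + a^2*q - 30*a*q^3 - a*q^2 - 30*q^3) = -a^3*q + a^3 + a^2*q^2 - 4*a^2*q + 30*a*q^3 + a*q^2 + 34*q^3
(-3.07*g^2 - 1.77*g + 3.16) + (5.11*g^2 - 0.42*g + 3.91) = 2.04*g^2 - 2.19*g + 7.07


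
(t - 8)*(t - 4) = t^2 - 12*t + 32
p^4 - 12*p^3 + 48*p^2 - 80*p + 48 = (p - 6)*(p - 2)^3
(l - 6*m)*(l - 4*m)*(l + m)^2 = l^4 - 8*l^3*m + 5*l^2*m^2 + 38*l*m^3 + 24*m^4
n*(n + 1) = n^2 + n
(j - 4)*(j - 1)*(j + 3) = j^3 - 2*j^2 - 11*j + 12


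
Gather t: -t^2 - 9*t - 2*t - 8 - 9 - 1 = -t^2 - 11*t - 18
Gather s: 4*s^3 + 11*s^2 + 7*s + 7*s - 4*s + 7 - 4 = 4*s^3 + 11*s^2 + 10*s + 3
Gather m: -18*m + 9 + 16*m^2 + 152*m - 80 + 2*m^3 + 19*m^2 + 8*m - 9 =2*m^3 + 35*m^2 + 142*m - 80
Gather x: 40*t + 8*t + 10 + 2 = 48*t + 12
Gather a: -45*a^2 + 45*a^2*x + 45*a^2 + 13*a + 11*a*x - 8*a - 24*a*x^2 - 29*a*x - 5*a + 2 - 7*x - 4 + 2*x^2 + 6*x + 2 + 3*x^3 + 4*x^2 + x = 45*a^2*x + a*(-24*x^2 - 18*x) + 3*x^3 + 6*x^2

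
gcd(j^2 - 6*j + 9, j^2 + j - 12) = j - 3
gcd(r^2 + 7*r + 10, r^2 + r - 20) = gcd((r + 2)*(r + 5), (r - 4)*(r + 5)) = r + 5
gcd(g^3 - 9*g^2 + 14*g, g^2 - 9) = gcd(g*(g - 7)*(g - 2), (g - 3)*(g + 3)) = 1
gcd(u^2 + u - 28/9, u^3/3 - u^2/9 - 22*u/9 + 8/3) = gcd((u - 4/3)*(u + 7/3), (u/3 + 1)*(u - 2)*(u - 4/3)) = u - 4/3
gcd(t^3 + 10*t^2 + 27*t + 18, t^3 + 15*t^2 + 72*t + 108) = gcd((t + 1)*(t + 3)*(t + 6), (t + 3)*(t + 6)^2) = t^2 + 9*t + 18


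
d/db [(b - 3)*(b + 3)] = 2*b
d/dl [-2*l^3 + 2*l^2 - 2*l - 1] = -6*l^2 + 4*l - 2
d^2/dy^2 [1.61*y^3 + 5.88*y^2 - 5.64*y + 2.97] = 9.66*y + 11.76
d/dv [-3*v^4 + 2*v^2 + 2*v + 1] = -12*v^3 + 4*v + 2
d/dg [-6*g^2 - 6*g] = -12*g - 6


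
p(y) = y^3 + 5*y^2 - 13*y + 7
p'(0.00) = -13.00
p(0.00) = 7.00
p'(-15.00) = 512.00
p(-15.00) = -2048.00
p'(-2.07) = -20.85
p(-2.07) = 46.46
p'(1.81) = 14.93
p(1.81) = 5.78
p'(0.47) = -7.64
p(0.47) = 2.10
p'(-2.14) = -20.66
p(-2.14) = 47.92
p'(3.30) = 52.67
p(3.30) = 54.49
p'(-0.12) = -14.16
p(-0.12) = 8.63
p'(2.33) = 26.59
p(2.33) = 16.50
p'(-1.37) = -21.07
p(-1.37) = 31.62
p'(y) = 3*y^2 + 10*y - 13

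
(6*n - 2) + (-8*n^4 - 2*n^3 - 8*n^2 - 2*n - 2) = -8*n^4 - 2*n^3 - 8*n^2 + 4*n - 4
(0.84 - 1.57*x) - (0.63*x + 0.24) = 0.6 - 2.2*x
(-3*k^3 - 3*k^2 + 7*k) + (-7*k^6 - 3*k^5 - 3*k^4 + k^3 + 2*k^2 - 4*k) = -7*k^6 - 3*k^5 - 3*k^4 - 2*k^3 - k^2 + 3*k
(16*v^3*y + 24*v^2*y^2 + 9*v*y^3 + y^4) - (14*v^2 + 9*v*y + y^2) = 16*v^3*y + 24*v^2*y^2 - 14*v^2 + 9*v*y^3 - 9*v*y + y^4 - y^2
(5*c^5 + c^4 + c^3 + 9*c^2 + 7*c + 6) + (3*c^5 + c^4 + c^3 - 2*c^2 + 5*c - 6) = 8*c^5 + 2*c^4 + 2*c^3 + 7*c^2 + 12*c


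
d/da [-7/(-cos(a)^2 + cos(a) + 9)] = 7*(2*cos(a) - 1)*sin(a)/(sin(a)^2 + cos(a) + 8)^2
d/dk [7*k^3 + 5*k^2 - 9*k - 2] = 21*k^2 + 10*k - 9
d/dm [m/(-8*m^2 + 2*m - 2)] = (-4*m^2 + m*(8*m - 1) + m - 1)/(2*(4*m^2 - m + 1)^2)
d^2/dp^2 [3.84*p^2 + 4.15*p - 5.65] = 7.68000000000000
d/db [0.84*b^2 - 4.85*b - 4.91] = 1.68*b - 4.85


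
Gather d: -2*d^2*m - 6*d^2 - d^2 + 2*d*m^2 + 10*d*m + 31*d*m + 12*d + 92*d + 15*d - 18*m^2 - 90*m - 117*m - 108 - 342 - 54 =d^2*(-2*m - 7) + d*(2*m^2 + 41*m + 119) - 18*m^2 - 207*m - 504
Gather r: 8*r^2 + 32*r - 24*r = 8*r^2 + 8*r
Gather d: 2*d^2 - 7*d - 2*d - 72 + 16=2*d^2 - 9*d - 56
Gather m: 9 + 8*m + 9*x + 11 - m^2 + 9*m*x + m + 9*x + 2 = -m^2 + m*(9*x + 9) + 18*x + 22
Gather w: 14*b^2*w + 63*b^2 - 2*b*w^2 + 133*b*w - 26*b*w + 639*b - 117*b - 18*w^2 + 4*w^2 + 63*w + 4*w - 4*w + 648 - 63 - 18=63*b^2 + 522*b + w^2*(-2*b - 14) + w*(14*b^2 + 107*b + 63) + 567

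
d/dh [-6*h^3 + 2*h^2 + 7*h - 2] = -18*h^2 + 4*h + 7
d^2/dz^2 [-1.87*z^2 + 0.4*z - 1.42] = -3.74000000000000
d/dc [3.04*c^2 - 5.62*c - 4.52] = 6.08*c - 5.62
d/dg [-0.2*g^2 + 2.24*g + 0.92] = 2.24 - 0.4*g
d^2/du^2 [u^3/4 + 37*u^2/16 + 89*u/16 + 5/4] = 3*u/2 + 37/8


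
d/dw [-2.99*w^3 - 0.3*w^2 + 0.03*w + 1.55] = -8.97*w^2 - 0.6*w + 0.03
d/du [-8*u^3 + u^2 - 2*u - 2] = -24*u^2 + 2*u - 2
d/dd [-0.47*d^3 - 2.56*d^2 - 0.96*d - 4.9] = -1.41*d^2 - 5.12*d - 0.96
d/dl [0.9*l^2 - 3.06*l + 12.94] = 1.8*l - 3.06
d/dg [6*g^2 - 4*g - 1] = 12*g - 4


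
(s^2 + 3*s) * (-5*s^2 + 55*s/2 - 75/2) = -5*s^4 + 25*s^3/2 + 45*s^2 - 225*s/2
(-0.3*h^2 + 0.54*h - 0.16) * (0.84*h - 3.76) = -0.252*h^3 + 1.5816*h^2 - 2.1648*h + 0.6016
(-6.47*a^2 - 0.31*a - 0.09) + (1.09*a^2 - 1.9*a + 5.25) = -5.38*a^2 - 2.21*a + 5.16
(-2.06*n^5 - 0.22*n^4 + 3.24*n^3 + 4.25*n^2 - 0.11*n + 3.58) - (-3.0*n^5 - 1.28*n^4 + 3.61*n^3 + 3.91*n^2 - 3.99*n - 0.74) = 0.94*n^5 + 1.06*n^4 - 0.37*n^3 + 0.34*n^2 + 3.88*n + 4.32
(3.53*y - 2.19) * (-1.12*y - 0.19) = -3.9536*y^2 + 1.7821*y + 0.4161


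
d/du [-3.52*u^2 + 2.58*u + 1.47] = 2.58 - 7.04*u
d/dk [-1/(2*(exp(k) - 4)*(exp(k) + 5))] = (exp(k) + 1/2)*exp(k)/((exp(k) - 4)^2*(exp(k) + 5)^2)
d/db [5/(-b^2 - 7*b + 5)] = 5*(2*b + 7)/(b^2 + 7*b - 5)^2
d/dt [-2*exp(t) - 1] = -2*exp(t)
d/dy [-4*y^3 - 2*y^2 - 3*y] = -12*y^2 - 4*y - 3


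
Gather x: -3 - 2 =-5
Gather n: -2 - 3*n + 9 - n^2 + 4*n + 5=-n^2 + n + 12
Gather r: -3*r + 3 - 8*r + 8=11 - 11*r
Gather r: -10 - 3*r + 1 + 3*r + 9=0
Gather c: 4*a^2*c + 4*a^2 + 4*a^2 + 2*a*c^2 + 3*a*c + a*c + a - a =8*a^2 + 2*a*c^2 + c*(4*a^2 + 4*a)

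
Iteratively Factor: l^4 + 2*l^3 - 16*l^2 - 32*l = (l)*(l^3 + 2*l^2 - 16*l - 32) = l*(l + 4)*(l^2 - 2*l - 8) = l*(l + 2)*(l + 4)*(l - 4)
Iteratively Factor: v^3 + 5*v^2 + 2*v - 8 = (v + 4)*(v^2 + v - 2) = (v - 1)*(v + 4)*(v + 2)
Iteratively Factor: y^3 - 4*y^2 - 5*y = (y)*(y^2 - 4*y - 5) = y*(y - 5)*(y + 1)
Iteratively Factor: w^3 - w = (w - 1)*(w^2 + w) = (w - 1)*(w + 1)*(w)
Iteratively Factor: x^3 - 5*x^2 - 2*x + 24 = (x - 3)*(x^2 - 2*x - 8) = (x - 4)*(x - 3)*(x + 2)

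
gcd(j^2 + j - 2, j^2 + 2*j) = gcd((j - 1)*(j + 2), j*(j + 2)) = j + 2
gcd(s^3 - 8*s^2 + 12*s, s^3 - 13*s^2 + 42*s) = s^2 - 6*s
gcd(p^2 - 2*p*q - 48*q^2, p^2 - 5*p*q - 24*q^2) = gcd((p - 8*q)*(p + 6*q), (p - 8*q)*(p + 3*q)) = p - 8*q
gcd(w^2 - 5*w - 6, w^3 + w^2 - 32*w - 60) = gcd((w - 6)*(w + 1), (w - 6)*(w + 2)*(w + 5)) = w - 6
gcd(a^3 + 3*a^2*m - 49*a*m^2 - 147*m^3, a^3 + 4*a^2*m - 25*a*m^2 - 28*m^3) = a + 7*m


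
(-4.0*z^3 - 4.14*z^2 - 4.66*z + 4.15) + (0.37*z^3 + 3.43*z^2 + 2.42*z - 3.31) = -3.63*z^3 - 0.71*z^2 - 2.24*z + 0.84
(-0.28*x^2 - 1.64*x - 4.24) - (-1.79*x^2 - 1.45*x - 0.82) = 1.51*x^2 - 0.19*x - 3.42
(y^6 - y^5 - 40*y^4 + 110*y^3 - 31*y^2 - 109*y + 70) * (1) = y^6 - y^5 - 40*y^4 + 110*y^3 - 31*y^2 - 109*y + 70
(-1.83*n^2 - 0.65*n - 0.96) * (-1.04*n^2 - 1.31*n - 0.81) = 1.9032*n^4 + 3.0733*n^3 + 3.3322*n^2 + 1.7841*n + 0.7776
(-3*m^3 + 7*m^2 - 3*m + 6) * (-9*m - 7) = 27*m^4 - 42*m^3 - 22*m^2 - 33*m - 42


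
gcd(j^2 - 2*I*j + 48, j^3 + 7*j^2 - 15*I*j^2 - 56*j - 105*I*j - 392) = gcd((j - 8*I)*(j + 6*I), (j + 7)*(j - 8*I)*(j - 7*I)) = j - 8*I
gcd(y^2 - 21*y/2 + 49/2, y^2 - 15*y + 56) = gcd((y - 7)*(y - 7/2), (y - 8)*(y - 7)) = y - 7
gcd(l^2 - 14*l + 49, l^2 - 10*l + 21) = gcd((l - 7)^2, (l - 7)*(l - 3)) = l - 7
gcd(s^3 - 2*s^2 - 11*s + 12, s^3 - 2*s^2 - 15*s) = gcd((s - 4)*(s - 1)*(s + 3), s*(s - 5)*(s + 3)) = s + 3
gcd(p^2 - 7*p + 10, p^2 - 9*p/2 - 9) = 1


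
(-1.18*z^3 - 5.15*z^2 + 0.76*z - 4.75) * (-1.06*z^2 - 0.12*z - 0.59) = 1.2508*z^5 + 5.6006*z^4 + 0.5086*z^3 + 7.9823*z^2 + 0.1216*z + 2.8025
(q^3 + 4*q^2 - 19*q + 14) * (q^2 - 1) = q^5 + 4*q^4 - 20*q^3 + 10*q^2 + 19*q - 14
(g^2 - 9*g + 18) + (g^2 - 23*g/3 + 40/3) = 2*g^2 - 50*g/3 + 94/3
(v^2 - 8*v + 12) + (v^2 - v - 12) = 2*v^2 - 9*v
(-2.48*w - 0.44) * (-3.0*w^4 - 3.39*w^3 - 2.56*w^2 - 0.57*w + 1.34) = 7.44*w^5 + 9.7272*w^4 + 7.8404*w^3 + 2.54*w^2 - 3.0724*w - 0.5896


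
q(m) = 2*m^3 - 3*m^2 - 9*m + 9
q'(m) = 6*m^2 - 6*m - 9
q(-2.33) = -11.62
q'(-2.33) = 37.55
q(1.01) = -1.09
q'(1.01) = -8.94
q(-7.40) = -899.13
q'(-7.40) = 363.96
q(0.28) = 6.29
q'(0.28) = -10.21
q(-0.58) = 12.82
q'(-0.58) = -3.50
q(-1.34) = 10.86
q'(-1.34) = 9.81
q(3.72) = 36.96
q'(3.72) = 51.71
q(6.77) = 431.15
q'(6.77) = 225.38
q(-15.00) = -7281.00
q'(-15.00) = 1431.00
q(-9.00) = -1611.00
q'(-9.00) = 531.00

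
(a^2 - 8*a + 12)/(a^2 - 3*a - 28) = (-a^2 + 8*a - 12)/(-a^2 + 3*a + 28)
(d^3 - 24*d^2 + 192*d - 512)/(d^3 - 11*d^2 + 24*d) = (d^2 - 16*d + 64)/(d*(d - 3))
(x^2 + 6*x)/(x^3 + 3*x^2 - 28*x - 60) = x/(x^2 - 3*x - 10)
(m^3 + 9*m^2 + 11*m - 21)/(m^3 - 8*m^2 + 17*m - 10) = (m^2 + 10*m + 21)/(m^2 - 7*m + 10)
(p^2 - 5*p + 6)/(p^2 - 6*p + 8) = (p - 3)/(p - 4)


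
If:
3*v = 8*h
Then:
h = 3*v/8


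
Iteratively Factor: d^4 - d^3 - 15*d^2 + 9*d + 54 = (d - 3)*(d^3 + 2*d^2 - 9*d - 18) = (d - 3)^2*(d^2 + 5*d + 6) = (d - 3)^2*(d + 3)*(d + 2)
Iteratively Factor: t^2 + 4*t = (t + 4)*(t)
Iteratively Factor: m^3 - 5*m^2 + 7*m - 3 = (m - 1)*(m^2 - 4*m + 3) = (m - 3)*(m - 1)*(m - 1)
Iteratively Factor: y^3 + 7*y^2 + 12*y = (y)*(y^2 + 7*y + 12) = y*(y + 4)*(y + 3)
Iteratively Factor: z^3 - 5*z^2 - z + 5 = (z - 5)*(z^2 - 1) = (z - 5)*(z - 1)*(z + 1)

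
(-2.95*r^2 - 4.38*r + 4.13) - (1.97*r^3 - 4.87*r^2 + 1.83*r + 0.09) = -1.97*r^3 + 1.92*r^2 - 6.21*r + 4.04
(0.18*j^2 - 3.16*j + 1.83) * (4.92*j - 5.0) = 0.8856*j^3 - 16.4472*j^2 + 24.8036*j - 9.15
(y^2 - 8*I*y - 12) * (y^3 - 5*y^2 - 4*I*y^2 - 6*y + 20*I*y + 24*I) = y^5 - 5*y^4 - 12*I*y^4 - 50*y^3 + 60*I*y^3 + 220*y^2 + 120*I*y^2 + 264*y - 240*I*y - 288*I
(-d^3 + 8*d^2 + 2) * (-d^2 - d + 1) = d^5 - 7*d^4 - 9*d^3 + 6*d^2 - 2*d + 2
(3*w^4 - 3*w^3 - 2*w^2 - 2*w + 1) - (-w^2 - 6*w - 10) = 3*w^4 - 3*w^3 - w^2 + 4*w + 11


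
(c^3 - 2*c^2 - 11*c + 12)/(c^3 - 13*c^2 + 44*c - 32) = (c + 3)/(c - 8)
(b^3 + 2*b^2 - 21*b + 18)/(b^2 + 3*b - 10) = (b^3 + 2*b^2 - 21*b + 18)/(b^2 + 3*b - 10)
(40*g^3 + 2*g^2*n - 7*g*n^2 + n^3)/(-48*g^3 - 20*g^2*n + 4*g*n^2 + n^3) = (-5*g + n)/(6*g + n)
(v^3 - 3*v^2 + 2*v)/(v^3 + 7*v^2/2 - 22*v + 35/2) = 2*v*(v - 2)/(2*v^2 + 9*v - 35)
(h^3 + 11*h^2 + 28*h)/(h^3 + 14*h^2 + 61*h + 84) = h/(h + 3)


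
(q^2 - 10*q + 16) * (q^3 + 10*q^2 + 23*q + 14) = q^5 - 61*q^3 - 56*q^2 + 228*q + 224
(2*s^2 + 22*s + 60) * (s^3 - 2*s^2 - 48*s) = 2*s^5 + 18*s^4 - 80*s^3 - 1176*s^2 - 2880*s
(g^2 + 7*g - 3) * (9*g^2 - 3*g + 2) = 9*g^4 + 60*g^3 - 46*g^2 + 23*g - 6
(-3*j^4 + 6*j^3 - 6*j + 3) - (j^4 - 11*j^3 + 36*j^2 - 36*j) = -4*j^4 + 17*j^3 - 36*j^2 + 30*j + 3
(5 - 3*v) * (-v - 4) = 3*v^2 + 7*v - 20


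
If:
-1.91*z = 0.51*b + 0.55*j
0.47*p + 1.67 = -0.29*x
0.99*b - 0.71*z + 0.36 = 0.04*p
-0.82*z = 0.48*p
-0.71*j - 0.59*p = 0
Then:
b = -0.32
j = 0.09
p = -0.10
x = -5.59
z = 0.06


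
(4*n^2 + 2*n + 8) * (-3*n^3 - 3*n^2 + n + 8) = -12*n^5 - 18*n^4 - 26*n^3 + 10*n^2 + 24*n + 64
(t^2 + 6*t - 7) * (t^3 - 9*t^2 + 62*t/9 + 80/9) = t^5 - 3*t^4 - 487*t^3/9 + 1019*t^2/9 + 46*t/9 - 560/9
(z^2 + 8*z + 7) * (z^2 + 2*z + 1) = z^4 + 10*z^3 + 24*z^2 + 22*z + 7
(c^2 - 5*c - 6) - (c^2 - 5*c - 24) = 18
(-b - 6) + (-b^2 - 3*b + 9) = -b^2 - 4*b + 3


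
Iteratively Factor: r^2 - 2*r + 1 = (r - 1)*(r - 1)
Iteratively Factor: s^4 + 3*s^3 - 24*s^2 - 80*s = (s)*(s^3 + 3*s^2 - 24*s - 80) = s*(s + 4)*(s^2 - s - 20) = s*(s - 5)*(s + 4)*(s + 4)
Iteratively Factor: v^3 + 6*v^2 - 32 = (v - 2)*(v^2 + 8*v + 16) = (v - 2)*(v + 4)*(v + 4)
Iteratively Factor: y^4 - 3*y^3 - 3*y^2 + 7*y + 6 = (y - 3)*(y^3 - 3*y - 2) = (y - 3)*(y - 2)*(y^2 + 2*y + 1) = (y - 3)*(y - 2)*(y + 1)*(y + 1)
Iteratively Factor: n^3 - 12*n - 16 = (n - 4)*(n^2 + 4*n + 4) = (n - 4)*(n + 2)*(n + 2)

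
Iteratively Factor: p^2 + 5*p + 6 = (p + 3)*(p + 2)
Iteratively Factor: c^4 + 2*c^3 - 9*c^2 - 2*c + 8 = (c + 1)*(c^3 + c^2 - 10*c + 8) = (c - 2)*(c + 1)*(c^2 + 3*c - 4) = (c - 2)*(c + 1)*(c + 4)*(c - 1)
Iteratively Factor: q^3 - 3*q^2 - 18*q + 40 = (q - 5)*(q^2 + 2*q - 8) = (q - 5)*(q - 2)*(q + 4)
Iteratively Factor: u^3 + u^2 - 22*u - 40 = (u - 5)*(u^2 + 6*u + 8) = (u - 5)*(u + 4)*(u + 2)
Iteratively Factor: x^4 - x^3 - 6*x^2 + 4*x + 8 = (x + 1)*(x^3 - 2*x^2 - 4*x + 8) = (x + 1)*(x + 2)*(x^2 - 4*x + 4) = (x - 2)*(x + 1)*(x + 2)*(x - 2)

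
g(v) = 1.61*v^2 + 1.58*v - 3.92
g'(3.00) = 11.24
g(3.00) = 15.31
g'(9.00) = 30.56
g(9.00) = 140.71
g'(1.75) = 7.22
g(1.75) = 3.78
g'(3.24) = 12.01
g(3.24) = 18.10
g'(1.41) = 6.12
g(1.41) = 1.51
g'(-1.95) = -4.70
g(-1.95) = -0.88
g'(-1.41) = -2.96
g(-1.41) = -2.95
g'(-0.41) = 0.26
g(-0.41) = -4.30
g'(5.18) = 18.26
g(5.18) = 47.46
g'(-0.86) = -1.19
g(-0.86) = -4.09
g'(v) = 3.22*v + 1.58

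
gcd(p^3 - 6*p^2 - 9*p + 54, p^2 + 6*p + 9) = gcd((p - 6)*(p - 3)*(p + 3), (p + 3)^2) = p + 3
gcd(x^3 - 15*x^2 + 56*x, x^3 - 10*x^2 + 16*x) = x^2 - 8*x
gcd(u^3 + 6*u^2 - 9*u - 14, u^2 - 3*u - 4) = u + 1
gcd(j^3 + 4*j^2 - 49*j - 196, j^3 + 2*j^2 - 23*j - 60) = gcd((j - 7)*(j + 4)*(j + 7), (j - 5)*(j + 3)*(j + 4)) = j + 4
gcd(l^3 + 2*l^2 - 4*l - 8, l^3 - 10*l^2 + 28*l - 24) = l - 2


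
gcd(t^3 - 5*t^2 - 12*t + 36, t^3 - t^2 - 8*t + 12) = t^2 + t - 6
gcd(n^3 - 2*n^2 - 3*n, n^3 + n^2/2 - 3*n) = n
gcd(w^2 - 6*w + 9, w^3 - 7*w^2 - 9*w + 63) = w - 3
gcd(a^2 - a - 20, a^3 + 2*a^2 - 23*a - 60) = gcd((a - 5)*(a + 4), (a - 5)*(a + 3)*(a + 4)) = a^2 - a - 20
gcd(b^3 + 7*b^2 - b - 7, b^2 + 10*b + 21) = b + 7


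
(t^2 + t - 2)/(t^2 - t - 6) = (t - 1)/(t - 3)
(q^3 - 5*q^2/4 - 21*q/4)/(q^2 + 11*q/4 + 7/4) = q*(q - 3)/(q + 1)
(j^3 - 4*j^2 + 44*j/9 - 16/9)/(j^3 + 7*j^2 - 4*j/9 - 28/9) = (3*j^2 - 10*j + 8)/(3*j^2 + 23*j + 14)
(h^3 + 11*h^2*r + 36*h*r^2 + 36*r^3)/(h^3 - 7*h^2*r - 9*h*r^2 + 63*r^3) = (h^2 + 8*h*r + 12*r^2)/(h^2 - 10*h*r + 21*r^2)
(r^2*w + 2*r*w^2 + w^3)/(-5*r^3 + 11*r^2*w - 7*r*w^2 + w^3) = w*(-r^2 - 2*r*w - w^2)/(5*r^3 - 11*r^2*w + 7*r*w^2 - w^3)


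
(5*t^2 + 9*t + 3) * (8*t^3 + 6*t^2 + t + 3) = 40*t^5 + 102*t^4 + 83*t^3 + 42*t^2 + 30*t + 9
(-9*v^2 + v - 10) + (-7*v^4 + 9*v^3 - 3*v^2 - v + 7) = -7*v^4 + 9*v^3 - 12*v^2 - 3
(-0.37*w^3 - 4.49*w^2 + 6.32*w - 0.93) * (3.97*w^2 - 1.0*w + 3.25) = -1.4689*w^5 - 17.4553*w^4 + 28.3779*w^3 - 24.6046*w^2 + 21.47*w - 3.0225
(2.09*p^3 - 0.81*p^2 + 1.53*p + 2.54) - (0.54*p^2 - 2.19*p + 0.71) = 2.09*p^3 - 1.35*p^2 + 3.72*p + 1.83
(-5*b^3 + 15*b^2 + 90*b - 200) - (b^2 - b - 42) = -5*b^3 + 14*b^2 + 91*b - 158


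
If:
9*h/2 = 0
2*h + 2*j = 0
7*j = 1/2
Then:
No Solution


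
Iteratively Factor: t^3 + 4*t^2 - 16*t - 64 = (t + 4)*(t^2 - 16) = (t + 4)^2*(t - 4)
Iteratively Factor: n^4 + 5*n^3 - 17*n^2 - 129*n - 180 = (n + 3)*(n^3 + 2*n^2 - 23*n - 60) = (n - 5)*(n + 3)*(n^2 + 7*n + 12) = (n - 5)*(n + 3)^2*(n + 4)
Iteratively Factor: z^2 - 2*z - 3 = (z + 1)*(z - 3)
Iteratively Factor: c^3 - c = (c - 1)*(c^2 + c) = c*(c - 1)*(c + 1)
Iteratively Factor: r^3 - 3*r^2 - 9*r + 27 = (r - 3)*(r^2 - 9) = (r - 3)^2*(r + 3)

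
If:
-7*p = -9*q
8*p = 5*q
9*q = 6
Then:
No Solution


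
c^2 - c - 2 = (c - 2)*(c + 1)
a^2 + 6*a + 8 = (a + 2)*(a + 4)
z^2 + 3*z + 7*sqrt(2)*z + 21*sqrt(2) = (z + 3)*(z + 7*sqrt(2))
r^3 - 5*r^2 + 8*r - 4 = (r - 2)^2*(r - 1)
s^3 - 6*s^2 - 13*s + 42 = (s - 7)*(s - 2)*(s + 3)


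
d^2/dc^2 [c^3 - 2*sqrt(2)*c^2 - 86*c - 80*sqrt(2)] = 6*c - 4*sqrt(2)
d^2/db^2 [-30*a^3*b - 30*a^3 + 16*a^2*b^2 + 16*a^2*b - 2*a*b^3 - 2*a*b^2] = 4*a*(8*a - 3*b - 1)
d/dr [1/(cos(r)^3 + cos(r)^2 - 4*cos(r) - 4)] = (3*cos(r)^2 + 2*cos(r) - 4)*sin(r)/(cos(r)^3 + cos(r)^2 - 4*cos(r) - 4)^2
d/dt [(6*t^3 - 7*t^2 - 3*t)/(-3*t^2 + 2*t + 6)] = (-18*t^4 + 24*t^3 + 85*t^2 - 84*t - 18)/(9*t^4 - 12*t^3 - 32*t^2 + 24*t + 36)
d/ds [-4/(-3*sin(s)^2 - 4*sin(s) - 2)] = -8*(3*sin(s) + 2)*cos(s)/(3*sin(s)^2 + 4*sin(s) + 2)^2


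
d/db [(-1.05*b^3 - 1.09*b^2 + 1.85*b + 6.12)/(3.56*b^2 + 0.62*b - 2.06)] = (-3.738*b^4 - 1.302*b^3 - 0.772799999999998*b^2 - 39.0836*b - 7.6054)/(12.6736*b^4 + 4.4144*b^3 - 14.2828*b^2 - 2.5544*b + 4.2436)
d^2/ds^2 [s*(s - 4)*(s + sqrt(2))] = 6*s - 8 + 2*sqrt(2)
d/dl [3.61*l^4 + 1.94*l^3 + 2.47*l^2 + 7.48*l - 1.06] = 14.44*l^3 + 5.82*l^2 + 4.94*l + 7.48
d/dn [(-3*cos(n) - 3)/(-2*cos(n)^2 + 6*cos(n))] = 3*(sin(n) - 3*sin(n)/cos(n)^2 + 2*tan(n))/(2*(cos(n) - 3)^2)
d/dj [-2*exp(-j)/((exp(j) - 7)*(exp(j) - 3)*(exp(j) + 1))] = 2*(4*exp(3*j) - 27*exp(2*j) + 22*exp(j) + 21)*exp(-j)/(exp(6*j) - 18*exp(5*j) + 103*exp(4*j) - 156*exp(3*j) - 257*exp(2*j) + 462*exp(j) + 441)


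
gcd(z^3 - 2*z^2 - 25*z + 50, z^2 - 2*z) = z - 2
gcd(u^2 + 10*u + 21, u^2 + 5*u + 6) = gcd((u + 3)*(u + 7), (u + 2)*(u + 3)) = u + 3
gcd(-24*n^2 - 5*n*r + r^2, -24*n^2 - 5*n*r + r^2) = -24*n^2 - 5*n*r + r^2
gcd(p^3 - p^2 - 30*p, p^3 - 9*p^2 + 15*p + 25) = 1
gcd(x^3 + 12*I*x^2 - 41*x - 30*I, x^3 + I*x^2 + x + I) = x + I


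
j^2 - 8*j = j*(j - 8)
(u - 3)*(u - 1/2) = u^2 - 7*u/2 + 3/2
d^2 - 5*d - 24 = (d - 8)*(d + 3)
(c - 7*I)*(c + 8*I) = c^2 + I*c + 56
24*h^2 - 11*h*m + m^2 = (-8*h + m)*(-3*h + m)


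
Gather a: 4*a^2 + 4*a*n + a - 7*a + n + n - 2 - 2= 4*a^2 + a*(4*n - 6) + 2*n - 4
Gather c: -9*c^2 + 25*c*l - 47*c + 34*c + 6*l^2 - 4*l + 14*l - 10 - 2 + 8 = -9*c^2 + c*(25*l - 13) + 6*l^2 + 10*l - 4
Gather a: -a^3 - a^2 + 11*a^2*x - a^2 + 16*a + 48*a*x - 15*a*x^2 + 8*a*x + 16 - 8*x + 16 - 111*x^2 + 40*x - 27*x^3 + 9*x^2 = -a^3 + a^2*(11*x - 2) + a*(-15*x^2 + 56*x + 16) - 27*x^3 - 102*x^2 + 32*x + 32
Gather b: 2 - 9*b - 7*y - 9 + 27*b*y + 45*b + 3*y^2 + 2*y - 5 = b*(27*y + 36) + 3*y^2 - 5*y - 12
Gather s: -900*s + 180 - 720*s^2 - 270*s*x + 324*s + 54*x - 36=-720*s^2 + s*(-270*x - 576) + 54*x + 144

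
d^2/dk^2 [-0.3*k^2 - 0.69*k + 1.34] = -0.600000000000000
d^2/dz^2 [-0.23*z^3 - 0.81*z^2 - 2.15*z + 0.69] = -1.38*z - 1.62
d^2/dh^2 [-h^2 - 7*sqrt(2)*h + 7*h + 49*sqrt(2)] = -2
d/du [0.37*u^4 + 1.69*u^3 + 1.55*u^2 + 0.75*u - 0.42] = 1.48*u^3 + 5.07*u^2 + 3.1*u + 0.75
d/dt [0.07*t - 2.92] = 0.0700000000000000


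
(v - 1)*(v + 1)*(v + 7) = v^3 + 7*v^2 - v - 7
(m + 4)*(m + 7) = m^2 + 11*m + 28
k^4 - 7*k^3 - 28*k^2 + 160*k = k*(k - 8)*(k - 4)*(k + 5)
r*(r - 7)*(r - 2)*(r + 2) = r^4 - 7*r^3 - 4*r^2 + 28*r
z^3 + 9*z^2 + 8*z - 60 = (z - 2)*(z + 5)*(z + 6)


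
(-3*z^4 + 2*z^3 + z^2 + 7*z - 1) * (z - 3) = -3*z^5 + 11*z^4 - 5*z^3 + 4*z^2 - 22*z + 3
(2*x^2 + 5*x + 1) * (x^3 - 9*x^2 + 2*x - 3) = 2*x^5 - 13*x^4 - 40*x^3 - 5*x^2 - 13*x - 3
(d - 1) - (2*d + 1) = -d - 2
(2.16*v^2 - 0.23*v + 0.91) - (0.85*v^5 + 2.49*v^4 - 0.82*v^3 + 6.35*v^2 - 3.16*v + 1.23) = -0.85*v^5 - 2.49*v^4 + 0.82*v^3 - 4.19*v^2 + 2.93*v - 0.32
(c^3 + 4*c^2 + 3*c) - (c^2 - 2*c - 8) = c^3 + 3*c^2 + 5*c + 8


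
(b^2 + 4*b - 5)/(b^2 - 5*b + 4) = (b + 5)/(b - 4)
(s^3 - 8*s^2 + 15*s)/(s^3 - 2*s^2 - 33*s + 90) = s/(s + 6)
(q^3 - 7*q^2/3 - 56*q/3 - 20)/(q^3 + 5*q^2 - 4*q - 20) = (q^2 - 13*q/3 - 10)/(q^2 + 3*q - 10)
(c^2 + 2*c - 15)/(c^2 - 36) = (c^2 + 2*c - 15)/(c^2 - 36)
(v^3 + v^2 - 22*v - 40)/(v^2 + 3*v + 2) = (v^2 - v - 20)/(v + 1)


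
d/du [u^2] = 2*u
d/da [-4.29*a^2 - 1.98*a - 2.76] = -8.58*a - 1.98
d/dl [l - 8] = 1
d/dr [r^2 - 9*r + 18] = 2*r - 9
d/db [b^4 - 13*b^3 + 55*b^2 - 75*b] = 4*b^3 - 39*b^2 + 110*b - 75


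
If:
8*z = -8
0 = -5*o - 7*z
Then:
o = 7/5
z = -1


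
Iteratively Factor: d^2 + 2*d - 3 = (d - 1)*(d + 3)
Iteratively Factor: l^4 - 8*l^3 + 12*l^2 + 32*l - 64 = (l + 2)*(l^3 - 10*l^2 + 32*l - 32) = (l - 2)*(l + 2)*(l^2 - 8*l + 16) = (l - 4)*(l - 2)*(l + 2)*(l - 4)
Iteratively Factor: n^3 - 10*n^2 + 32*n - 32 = (n - 4)*(n^2 - 6*n + 8) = (n - 4)*(n - 2)*(n - 4)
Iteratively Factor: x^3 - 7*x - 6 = (x + 2)*(x^2 - 2*x - 3) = (x - 3)*(x + 2)*(x + 1)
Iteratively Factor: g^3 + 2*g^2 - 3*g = (g - 1)*(g^2 + 3*g) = (g - 1)*(g + 3)*(g)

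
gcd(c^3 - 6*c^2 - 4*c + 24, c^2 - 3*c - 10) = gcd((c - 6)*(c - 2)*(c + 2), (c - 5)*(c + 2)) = c + 2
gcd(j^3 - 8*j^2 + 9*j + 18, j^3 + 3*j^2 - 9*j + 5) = 1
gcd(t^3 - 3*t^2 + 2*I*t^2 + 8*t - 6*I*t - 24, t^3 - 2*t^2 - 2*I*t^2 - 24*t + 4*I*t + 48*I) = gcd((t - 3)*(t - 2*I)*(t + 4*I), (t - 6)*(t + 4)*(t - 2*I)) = t - 2*I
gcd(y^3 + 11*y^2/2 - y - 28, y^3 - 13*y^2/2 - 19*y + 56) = y^2 + 3*y/2 - 7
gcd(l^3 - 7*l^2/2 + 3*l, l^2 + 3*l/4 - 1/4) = 1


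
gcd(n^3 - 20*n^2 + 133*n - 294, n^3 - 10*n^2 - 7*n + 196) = n^2 - 14*n + 49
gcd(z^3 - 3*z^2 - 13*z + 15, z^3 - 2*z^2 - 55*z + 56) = z - 1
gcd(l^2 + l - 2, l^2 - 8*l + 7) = l - 1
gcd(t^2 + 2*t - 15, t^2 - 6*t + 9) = t - 3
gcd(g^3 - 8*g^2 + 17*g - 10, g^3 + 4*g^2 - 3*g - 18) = g - 2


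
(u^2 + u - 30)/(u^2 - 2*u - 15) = (u + 6)/(u + 3)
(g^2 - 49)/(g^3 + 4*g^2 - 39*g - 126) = (g - 7)/(g^2 - 3*g - 18)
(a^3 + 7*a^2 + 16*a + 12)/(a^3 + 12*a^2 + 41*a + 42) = (a + 2)/(a + 7)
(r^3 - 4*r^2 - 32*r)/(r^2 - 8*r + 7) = r*(r^2 - 4*r - 32)/(r^2 - 8*r + 7)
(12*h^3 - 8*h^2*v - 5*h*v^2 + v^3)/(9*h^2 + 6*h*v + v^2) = (12*h^3 - 8*h^2*v - 5*h*v^2 + v^3)/(9*h^2 + 6*h*v + v^2)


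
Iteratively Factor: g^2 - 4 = (g - 2)*(g + 2)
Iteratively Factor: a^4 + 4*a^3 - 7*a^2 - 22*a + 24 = (a + 4)*(a^3 - 7*a + 6) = (a + 3)*(a + 4)*(a^2 - 3*a + 2) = (a - 1)*(a + 3)*(a + 4)*(a - 2)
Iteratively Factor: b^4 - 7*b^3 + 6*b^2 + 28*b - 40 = (b + 2)*(b^3 - 9*b^2 + 24*b - 20) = (b - 5)*(b + 2)*(b^2 - 4*b + 4) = (b - 5)*(b - 2)*(b + 2)*(b - 2)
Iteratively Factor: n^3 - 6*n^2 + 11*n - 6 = (n - 1)*(n^2 - 5*n + 6) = (n - 3)*(n - 1)*(n - 2)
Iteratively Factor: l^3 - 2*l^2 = (l)*(l^2 - 2*l) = l^2*(l - 2)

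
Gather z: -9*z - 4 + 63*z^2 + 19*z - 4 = 63*z^2 + 10*z - 8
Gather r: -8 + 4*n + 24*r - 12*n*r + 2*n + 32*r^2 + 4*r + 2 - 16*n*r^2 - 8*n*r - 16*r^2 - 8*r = 6*n + r^2*(16 - 16*n) + r*(20 - 20*n) - 6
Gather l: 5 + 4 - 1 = 8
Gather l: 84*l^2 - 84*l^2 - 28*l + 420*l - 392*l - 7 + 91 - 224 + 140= 0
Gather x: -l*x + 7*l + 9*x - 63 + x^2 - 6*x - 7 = 7*l + x^2 + x*(3 - l) - 70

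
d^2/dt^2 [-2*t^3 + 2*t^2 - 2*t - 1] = 4 - 12*t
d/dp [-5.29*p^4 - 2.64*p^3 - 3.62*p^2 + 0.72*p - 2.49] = -21.16*p^3 - 7.92*p^2 - 7.24*p + 0.72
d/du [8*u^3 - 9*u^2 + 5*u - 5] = 24*u^2 - 18*u + 5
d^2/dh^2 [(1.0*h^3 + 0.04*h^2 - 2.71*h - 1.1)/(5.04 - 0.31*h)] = (-0.1922*h^3 + 9.3744*h^2 - 152.4096*h + 6.6475)/(0.029791*h^3 - 1.453032*h^2 + 23.623488*h - 128.024064)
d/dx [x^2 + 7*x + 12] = 2*x + 7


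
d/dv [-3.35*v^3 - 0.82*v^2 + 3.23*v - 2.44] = -10.05*v^2 - 1.64*v + 3.23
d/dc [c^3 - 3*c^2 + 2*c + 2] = 3*c^2 - 6*c + 2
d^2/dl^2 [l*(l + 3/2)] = 2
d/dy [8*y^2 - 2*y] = 16*y - 2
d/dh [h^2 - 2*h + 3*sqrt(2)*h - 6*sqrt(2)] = 2*h - 2 + 3*sqrt(2)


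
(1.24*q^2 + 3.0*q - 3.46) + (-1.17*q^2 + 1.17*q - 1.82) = 0.0700000000000001*q^2 + 4.17*q - 5.28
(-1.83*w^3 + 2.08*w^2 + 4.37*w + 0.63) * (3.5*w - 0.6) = -6.405*w^4 + 8.378*w^3 + 14.047*w^2 - 0.417*w - 0.378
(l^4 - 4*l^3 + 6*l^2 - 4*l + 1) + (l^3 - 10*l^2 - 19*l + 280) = l^4 - 3*l^3 - 4*l^2 - 23*l + 281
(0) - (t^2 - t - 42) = -t^2 + t + 42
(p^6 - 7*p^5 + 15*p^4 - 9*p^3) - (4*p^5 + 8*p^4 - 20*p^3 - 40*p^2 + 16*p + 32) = p^6 - 11*p^5 + 7*p^4 + 11*p^3 + 40*p^2 - 16*p - 32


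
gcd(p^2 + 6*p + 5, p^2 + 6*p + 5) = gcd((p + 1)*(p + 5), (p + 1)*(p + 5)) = p^2 + 6*p + 5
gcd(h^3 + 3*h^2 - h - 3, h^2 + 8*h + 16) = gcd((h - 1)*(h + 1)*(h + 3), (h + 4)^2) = 1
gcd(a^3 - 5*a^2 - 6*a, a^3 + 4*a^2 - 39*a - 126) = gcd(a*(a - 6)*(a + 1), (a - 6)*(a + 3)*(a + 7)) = a - 6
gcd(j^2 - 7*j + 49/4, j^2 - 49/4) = j - 7/2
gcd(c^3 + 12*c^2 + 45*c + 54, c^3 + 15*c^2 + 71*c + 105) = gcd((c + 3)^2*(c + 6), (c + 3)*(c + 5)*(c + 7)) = c + 3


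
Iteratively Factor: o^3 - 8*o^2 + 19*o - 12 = (o - 4)*(o^2 - 4*o + 3) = (o - 4)*(o - 1)*(o - 3)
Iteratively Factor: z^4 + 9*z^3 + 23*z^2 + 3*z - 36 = (z - 1)*(z^3 + 10*z^2 + 33*z + 36) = (z - 1)*(z + 3)*(z^2 + 7*z + 12) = (z - 1)*(z + 3)*(z + 4)*(z + 3)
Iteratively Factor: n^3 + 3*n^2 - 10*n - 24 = (n - 3)*(n^2 + 6*n + 8) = (n - 3)*(n + 2)*(n + 4)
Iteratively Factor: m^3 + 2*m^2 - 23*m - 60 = (m + 3)*(m^2 - m - 20) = (m - 5)*(m + 3)*(m + 4)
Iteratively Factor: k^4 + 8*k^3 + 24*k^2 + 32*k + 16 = (k + 2)*(k^3 + 6*k^2 + 12*k + 8) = (k + 2)^2*(k^2 + 4*k + 4) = (k + 2)^3*(k + 2)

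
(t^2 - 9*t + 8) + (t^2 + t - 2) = 2*t^2 - 8*t + 6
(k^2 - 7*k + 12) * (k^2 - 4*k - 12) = k^4 - 11*k^3 + 28*k^2 + 36*k - 144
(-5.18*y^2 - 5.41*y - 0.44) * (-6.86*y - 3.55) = 35.5348*y^3 + 55.5016*y^2 + 22.2239*y + 1.562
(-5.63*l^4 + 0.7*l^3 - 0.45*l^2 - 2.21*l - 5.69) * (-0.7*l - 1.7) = 3.941*l^5 + 9.081*l^4 - 0.875*l^3 + 2.312*l^2 + 7.74*l + 9.673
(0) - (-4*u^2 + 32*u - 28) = 4*u^2 - 32*u + 28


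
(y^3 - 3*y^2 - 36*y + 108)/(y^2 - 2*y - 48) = (y^2 - 9*y + 18)/(y - 8)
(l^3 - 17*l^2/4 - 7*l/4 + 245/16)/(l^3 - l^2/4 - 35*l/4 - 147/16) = (2*l - 5)/(2*l + 3)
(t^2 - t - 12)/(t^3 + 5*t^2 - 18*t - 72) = 1/(t + 6)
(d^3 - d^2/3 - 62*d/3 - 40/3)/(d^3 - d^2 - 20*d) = (d + 2/3)/d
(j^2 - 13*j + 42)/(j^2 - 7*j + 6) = (j - 7)/(j - 1)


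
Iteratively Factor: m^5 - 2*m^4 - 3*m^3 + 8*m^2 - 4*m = (m)*(m^4 - 2*m^3 - 3*m^2 + 8*m - 4) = m*(m - 1)*(m^3 - m^2 - 4*m + 4) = m*(m - 1)*(m + 2)*(m^2 - 3*m + 2) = m*(m - 2)*(m - 1)*(m + 2)*(m - 1)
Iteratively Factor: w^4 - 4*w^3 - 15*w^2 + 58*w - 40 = (w - 2)*(w^3 - 2*w^2 - 19*w + 20) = (w - 5)*(w - 2)*(w^2 + 3*w - 4) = (w - 5)*(w - 2)*(w + 4)*(w - 1)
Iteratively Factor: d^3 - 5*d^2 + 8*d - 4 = (d - 1)*(d^2 - 4*d + 4) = (d - 2)*(d - 1)*(d - 2)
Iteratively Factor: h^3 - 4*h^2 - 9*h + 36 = (h - 4)*(h^2 - 9) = (h - 4)*(h + 3)*(h - 3)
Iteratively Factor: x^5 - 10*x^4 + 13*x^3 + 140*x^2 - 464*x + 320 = (x - 4)*(x^4 - 6*x^3 - 11*x^2 + 96*x - 80) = (x - 5)*(x - 4)*(x^3 - x^2 - 16*x + 16) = (x - 5)*(x - 4)*(x + 4)*(x^2 - 5*x + 4) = (x - 5)*(x - 4)*(x - 1)*(x + 4)*(x - 4)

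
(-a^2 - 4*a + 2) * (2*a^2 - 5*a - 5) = -2*a^4 - 3*a^3 + 29*a^2 + 10*a - 10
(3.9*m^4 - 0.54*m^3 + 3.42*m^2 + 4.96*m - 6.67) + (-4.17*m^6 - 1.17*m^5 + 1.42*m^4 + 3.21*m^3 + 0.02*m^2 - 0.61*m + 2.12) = -4.17*m^6 - 1.17*m^5 + 5.32*m^4 + 2.67*m^3 + 3.44*m^2 + 4.35*m - 4.55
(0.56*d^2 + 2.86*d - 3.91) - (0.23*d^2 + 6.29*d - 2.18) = 0.33*d^2 - 3.43*d - 1.73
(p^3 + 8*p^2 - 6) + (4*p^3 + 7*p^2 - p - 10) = 5*p^3 + 15*p^2 - p - 16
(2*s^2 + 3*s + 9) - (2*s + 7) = 2*s^2 + s + 2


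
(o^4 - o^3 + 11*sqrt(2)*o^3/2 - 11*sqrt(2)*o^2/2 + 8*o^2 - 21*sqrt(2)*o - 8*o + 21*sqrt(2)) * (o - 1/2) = o^5 - 3*o^4/2 + 11*sqrt(2)*o^4/2 - 33*sqrt(2)*o^3/4 + 17*o^3/2 - 73*sqrt(2)*o^2/4 - 12*o^2 + 4*o + 63*sqrt(2)*o/2 - 21*sqrt(2)/2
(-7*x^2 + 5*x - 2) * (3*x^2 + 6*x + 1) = -21*x^4 - 27*x^3 + 17*x^2 - 7*x - 2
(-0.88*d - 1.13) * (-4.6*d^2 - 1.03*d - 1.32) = 4.048*d^3 + 6.1044*d^2 + 2.3255*d + 1.4916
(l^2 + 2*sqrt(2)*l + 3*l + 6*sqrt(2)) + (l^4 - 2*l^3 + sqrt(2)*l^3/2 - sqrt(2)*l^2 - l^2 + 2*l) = l^4 - 2*l^3 + sqrt(2)*l^3/2 - sqrt(2)*l^2 + 2*sqrt(2)*l + 5*l + 6*sqrt(2)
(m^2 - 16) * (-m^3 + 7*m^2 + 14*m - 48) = -m^5 + 7*m^4 + 30*m^3 - 160*m^2 - 224*m + 768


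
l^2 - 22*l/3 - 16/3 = (l - 8)*(l + 2/3)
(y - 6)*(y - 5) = y^2 - 11*y + 30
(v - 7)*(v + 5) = v^2 - 2*v - 35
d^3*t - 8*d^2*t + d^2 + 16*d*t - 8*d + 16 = (d - 4)^2*(d*t + 1)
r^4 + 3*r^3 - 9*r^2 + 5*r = r*(r - 1)^2*(r + 5)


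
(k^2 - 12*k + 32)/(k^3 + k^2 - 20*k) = (k - 8)/(k*(k + 5))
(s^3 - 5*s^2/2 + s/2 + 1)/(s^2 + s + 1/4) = 2*(s^2 - 3*s + 2)/(2*s + 1)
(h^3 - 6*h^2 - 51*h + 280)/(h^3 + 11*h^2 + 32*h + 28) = (h^2 - 13*h + 40)/(h^2 + 4*h + 4)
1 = 1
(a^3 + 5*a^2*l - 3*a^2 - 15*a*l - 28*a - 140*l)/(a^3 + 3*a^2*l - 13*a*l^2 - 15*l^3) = (a^2 - 3*a - 28)/(a^2 - 2*a*l - 3*l^2)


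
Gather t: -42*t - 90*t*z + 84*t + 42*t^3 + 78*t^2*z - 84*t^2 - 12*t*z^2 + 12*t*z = 42*t^3 + t^2*(78*z - 84) + t*(-12*z^2 - 78*z + 42)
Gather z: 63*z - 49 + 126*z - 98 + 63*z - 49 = 252*z - 196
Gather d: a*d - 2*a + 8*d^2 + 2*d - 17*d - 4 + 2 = -2*a + 8*d^2 + d*(a - 15) - 2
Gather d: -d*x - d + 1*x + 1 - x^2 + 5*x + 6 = d*(-x - 1) - x^2 + 6*x + 7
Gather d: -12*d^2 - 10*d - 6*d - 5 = -12*d^2 - 16*d - 5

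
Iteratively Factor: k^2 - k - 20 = (k - 5)*(k + 4)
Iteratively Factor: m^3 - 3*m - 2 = (m - 2)*(m^2 + 2*m + 1) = (m - 2)*(m + 1)*(m + 1)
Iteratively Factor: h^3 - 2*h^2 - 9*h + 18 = (h + 3)*(h^2 - 5*h + 6) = (h - 2)*(h + 3)*(h - 3)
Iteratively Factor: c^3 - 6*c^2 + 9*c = (c - 3)*(c^2 - 3*c) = (c - 3)^2*(c)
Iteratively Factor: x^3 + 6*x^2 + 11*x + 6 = (x + 1)*(x^2 + 5*x + 6) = (x + 1)*(x + 2)*(x + 3)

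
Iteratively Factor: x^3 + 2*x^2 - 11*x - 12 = (x - 3)*(x^2 + 5*x + 4) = (x - 3)*(x + 1)*(x + 4)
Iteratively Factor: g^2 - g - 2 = (g + 1)*(g - 2)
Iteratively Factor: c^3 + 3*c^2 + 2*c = (c + 2)*(c^2 + c) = c*(c + 2)*(c + 1)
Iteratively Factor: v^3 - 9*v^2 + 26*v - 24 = (v - 3)*(v^2 - 6*v + 8) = (v - 3)*(v - 2)*(v - 4)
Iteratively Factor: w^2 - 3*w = (w - 3)*(w)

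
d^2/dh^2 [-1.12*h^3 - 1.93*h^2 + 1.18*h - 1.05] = -6.72*h - 3.86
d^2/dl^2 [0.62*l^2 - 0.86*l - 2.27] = 1.24000000000000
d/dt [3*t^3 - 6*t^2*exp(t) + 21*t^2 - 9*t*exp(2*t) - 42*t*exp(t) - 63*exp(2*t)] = -6*t^2*exp(t) + 9*t^2 - 18*t*exp(2*t) - 54*t*exp(t) + 42*t - 135*exp(2*t) - 42*exp(t)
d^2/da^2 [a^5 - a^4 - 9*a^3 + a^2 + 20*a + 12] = 20*a^3 - 12*a^2 - 54*a + 2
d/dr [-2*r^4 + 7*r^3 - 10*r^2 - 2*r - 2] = -8*r^3 + 21*r^2 - 20*r - 2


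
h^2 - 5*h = h*(h - 5)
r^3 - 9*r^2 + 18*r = r*(r - 6)*(r - 3)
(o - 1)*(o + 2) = o^2 + o - 2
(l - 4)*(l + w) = l^2 + l*w - 4*l - 4*w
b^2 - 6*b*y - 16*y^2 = (b - 8*y)*(b + 2*y)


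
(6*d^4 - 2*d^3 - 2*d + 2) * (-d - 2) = -6*d^5 - 10*d^4 + 4*d^3 + 2*d^2 + 2*d - 4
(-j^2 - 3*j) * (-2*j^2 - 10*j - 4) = 2*j^4 + 16*j^3 + 34*j^2 + 12*j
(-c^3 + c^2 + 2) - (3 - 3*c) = -c^3 + c^2 + 3*c - 1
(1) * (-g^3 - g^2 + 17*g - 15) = -g^3 - g^2 + 17*g - 15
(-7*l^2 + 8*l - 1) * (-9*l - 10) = 63*l^3 - 2*l^2 - 71*l + 10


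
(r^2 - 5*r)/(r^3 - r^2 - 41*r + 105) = r/(r^2 + 4*r - 21)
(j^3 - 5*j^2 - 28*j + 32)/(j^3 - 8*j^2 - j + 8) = (j + 4)/(j + 1)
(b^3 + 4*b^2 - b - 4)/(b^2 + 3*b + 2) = (b^2 + 3*b - 4)/(b + 2)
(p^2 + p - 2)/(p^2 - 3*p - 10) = (p - 1)/(p - 5)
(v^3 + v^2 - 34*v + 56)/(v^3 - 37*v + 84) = (v - 2)/(v - 3)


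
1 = 1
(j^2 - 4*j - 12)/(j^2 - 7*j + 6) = (j + 2)/(j - 1)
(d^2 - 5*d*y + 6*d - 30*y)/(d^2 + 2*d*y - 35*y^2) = (d + 6)/(d + 7*y)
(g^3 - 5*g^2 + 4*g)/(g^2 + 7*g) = (g^2 - 5*g + 4)/(g + 7)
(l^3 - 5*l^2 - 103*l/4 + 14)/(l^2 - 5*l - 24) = (l^2 + 3*l - 7/4)/(l + 3)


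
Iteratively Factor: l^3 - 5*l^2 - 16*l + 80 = (l - 5)*(l^2 - 16) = (l - 5)*(l - 4)*(l + 4)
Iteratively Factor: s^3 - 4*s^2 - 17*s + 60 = (s - 3)*(s^2 - s - 20) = (s - 5)*(s - 3)*(s + 4)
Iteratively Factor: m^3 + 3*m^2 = (m)*(m^2 + 3*m) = m^2*(m + 3)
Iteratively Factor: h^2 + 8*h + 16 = (h + 4)*(h + 4)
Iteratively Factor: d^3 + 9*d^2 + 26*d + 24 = (d + 4)*(d^2 + 5*d + 6) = (d + 3)*(d + 4)*(d + 2)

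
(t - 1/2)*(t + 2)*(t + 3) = t^3 + 9*t^2/2 + 7*t/2 - 3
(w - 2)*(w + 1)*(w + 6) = w^3 + 5*w^2 - 8*w - 12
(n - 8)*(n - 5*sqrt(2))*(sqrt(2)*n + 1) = sqrt(2)*n^3 - 8*sqrt(2)*n^2 - 9*n^2 - 5*sqrt(2)*n + 72*n + 40*sqrt(2)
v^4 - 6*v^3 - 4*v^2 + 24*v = v*(v - 6)*(v - 2)*(v + 2)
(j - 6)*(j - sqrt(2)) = j^2 - 6*j - sqrt(2)*j + 6*sqrt(2)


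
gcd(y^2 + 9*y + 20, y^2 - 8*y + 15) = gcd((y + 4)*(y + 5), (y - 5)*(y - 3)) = 1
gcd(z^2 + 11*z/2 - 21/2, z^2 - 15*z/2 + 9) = z - 3/2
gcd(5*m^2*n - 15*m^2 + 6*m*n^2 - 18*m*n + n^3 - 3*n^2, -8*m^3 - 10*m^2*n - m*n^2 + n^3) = m + n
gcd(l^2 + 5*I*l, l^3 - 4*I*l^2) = l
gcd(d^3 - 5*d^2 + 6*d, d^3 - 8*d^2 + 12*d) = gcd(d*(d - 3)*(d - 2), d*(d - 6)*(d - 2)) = d^2 - 2*d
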